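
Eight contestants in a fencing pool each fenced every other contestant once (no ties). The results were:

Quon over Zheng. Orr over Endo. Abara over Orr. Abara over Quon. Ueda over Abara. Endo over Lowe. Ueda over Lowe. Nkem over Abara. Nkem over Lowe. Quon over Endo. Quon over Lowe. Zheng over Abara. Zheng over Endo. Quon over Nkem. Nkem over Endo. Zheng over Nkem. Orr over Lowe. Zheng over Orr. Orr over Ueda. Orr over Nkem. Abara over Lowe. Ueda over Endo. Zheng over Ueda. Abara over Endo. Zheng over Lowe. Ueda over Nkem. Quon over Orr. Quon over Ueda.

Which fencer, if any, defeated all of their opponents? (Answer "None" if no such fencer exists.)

None

Highest win total is Zheng with 6 (out of 7 possible).
Zheng lost to Quon, so no fencer went undefeated.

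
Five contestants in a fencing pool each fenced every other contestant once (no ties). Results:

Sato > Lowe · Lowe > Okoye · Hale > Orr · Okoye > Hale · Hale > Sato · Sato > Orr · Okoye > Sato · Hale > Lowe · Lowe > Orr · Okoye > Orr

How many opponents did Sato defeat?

2

Sato's results: beat Lowe, Orr; lost to Hale, Okoye.
That is 2 wins.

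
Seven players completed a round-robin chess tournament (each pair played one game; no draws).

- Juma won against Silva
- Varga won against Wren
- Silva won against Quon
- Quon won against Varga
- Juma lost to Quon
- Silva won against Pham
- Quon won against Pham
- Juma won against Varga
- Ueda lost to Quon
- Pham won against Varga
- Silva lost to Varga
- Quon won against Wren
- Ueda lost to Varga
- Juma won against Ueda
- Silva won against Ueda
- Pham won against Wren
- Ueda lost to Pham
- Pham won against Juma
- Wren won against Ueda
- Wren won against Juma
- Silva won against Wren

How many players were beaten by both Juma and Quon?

Juma beat: Ueda, Varga, Silva.
Quon beat: Ueda, Pham, Varga, Juma, Wren.
Both beat: Ueda, Varga — 2.

2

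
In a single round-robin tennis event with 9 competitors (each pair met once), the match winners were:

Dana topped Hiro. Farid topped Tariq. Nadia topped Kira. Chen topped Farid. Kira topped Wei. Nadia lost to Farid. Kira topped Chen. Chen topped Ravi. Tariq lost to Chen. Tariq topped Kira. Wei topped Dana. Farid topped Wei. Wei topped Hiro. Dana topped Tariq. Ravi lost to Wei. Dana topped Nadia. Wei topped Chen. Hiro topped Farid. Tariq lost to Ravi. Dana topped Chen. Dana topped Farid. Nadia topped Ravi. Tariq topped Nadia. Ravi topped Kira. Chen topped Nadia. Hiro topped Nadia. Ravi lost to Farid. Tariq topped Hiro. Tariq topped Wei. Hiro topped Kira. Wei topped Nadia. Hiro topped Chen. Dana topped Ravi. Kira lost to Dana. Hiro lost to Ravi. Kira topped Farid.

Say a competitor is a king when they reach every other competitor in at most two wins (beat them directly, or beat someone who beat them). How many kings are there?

Nadia cannot reach Dana in two steps.
Kira reaches everyone (king).
Tariq reaches everyone (king).
Farid reaches everyone (king).
Chen cannot reach Dana in two steps.
Ravi cannot reach Dana in two steps.
Hiro cannot reach Dana in two steps.
Wei reaches everyone (king).
Dana reaches everyone (king).
Kings: Kira, Tariq, Farid, Wei, Dana — 5.

5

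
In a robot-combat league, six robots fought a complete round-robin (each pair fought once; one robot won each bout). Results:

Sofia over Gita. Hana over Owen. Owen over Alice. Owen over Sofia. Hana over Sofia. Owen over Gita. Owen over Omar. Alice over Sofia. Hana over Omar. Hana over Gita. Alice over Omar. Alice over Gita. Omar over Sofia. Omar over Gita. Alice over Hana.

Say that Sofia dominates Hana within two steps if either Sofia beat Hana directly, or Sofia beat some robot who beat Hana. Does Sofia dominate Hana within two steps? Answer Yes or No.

Sofia did not beat Hana directly.
Sofia beat Gita, but each of them lost to Hana. No two-step path.

No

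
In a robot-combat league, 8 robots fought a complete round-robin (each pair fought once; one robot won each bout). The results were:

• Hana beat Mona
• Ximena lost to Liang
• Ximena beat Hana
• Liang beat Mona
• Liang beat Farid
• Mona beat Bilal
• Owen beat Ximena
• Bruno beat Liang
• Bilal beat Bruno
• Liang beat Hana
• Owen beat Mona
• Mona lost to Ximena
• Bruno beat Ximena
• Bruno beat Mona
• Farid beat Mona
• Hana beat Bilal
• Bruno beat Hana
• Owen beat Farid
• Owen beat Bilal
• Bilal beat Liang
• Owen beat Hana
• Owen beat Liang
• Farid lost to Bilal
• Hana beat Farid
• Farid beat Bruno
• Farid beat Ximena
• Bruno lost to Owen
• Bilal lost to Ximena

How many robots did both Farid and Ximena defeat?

1

Farid beat: Mona, Bruno, Ximena.
Ximena beat: Mona, Bilal, Hana.
Both beat: Mona — 1.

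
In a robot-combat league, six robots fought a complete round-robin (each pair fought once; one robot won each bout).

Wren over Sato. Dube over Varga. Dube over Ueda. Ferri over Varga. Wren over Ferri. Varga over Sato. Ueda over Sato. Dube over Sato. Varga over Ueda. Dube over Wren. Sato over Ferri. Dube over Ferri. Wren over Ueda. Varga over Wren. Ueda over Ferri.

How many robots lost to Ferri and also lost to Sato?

Ferri beat: Varga.
Sato beat: Ferri.
No one was beaten by both.

0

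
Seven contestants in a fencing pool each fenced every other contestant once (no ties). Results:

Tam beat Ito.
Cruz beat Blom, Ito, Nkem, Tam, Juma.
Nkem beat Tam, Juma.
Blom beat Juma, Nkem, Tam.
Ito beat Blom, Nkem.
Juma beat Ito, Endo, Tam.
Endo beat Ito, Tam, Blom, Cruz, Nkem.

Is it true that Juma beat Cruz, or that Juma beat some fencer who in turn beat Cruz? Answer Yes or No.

Yes

Juma did not beat Cruz directly.
Juma beat Tam, Ito, Endo. Of those, Endo beat Cruz.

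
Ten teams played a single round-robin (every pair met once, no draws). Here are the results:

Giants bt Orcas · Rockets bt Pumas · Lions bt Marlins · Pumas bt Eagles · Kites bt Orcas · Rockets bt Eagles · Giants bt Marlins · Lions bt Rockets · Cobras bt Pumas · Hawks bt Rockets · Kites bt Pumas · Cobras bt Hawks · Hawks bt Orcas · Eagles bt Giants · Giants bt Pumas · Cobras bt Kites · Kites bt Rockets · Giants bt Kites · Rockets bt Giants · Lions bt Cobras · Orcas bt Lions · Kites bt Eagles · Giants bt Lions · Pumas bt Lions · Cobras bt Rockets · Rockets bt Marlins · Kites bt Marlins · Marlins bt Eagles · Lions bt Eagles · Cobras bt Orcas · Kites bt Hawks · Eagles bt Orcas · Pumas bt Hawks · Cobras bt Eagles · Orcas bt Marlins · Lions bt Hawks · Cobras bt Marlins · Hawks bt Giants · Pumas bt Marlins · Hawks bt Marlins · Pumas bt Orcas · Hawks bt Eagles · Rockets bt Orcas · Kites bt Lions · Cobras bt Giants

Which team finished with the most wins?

Win totals: Lions 5, Pumas 5, Rockets 5, Marlins 1, Cobras 8, Orcas 2, Eagles 2, Kites 7, Hawks 5, Giants 5.
Cobras leads with 8 wins (next highest: 7).

Cobras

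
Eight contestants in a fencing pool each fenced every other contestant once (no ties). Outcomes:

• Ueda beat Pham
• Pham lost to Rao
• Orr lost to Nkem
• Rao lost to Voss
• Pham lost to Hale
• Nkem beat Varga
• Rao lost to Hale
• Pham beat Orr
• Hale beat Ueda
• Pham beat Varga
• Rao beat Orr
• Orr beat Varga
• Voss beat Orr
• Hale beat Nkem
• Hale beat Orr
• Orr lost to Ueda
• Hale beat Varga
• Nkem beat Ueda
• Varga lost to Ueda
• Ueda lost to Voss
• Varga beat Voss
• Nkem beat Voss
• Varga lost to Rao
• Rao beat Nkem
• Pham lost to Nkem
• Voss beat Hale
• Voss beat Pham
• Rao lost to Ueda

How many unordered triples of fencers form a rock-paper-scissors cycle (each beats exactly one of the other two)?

Win totals: Orr 1, Hale 6, Rao 4, Nkem 5, Voss 5, Varga 1, Pham 2, Ueda 4.
A fencer with w wins dominates both others in C(w,2) triples; summing gives 0 + 15 + 6 + 10 + 10 + 0 + 1 + 6 = 48 transitive triples.
Total triples C(8,3) = 56, so cyclic triples = 56 − 48 = 8.

8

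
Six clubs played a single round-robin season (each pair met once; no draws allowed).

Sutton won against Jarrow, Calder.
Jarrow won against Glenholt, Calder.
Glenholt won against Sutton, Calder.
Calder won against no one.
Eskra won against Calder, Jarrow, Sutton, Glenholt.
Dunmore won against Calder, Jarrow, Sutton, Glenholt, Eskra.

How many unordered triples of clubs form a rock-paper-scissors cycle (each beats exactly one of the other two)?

1

Win totals: Glenholt 2, Sutton 2, Jarrow 2, Dunmore 5, Calder 0, Eskra 4.
A club with w wins dominates both others in C(w,2) triples; summing gives 1 + 1 + 1 + 10 + 0 + 6 = 19 transitive triples.
Total triples C(6,3) = 20, so cyclic triples = 20 − 19 = 1.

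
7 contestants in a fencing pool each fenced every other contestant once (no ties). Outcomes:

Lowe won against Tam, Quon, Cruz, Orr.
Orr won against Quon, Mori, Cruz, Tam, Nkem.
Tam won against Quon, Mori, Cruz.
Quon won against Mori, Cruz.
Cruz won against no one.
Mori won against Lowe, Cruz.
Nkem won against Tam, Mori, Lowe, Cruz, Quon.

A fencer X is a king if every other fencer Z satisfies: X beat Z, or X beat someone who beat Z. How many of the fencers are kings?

3

Mori cannot reach Nkem in two steps.
Quon cannot reach Tam, Orr, Nkem in two steps.
Tam cannot reach Orr, Nkem in two steps.
Orr reaches everyone (king).
Nkem reaches everyone (king).
Lowe reaches everyone (king).
Cruz cannot reach Mori, Quon, Tam, Orr, Nkem, Lowe in two steps.
Kings: Orr, Nkem, Lowe — 3.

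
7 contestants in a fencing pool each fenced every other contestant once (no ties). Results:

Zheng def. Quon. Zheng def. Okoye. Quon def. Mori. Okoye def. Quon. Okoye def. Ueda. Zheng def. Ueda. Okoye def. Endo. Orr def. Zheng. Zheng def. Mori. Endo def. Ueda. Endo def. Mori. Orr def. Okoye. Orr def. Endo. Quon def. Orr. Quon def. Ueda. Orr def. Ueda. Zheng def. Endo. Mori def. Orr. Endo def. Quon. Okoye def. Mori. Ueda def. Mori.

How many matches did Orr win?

Orr's results: beat Endo, Zheng, Okoye, Ueda; lost to Mori, Quon.
That is 4 wins.

4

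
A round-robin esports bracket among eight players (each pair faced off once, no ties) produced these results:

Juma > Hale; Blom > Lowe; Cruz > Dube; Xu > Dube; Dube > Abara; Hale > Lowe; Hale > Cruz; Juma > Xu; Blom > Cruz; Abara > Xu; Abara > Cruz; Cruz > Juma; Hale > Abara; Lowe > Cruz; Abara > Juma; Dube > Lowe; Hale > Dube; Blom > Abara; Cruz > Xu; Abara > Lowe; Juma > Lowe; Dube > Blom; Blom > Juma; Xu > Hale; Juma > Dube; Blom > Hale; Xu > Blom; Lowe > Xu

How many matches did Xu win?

Xu's results: beat Blom, Dube, Hale; lost to Cruz, Abara, Lowe, Juma.
That is 3 wins.

3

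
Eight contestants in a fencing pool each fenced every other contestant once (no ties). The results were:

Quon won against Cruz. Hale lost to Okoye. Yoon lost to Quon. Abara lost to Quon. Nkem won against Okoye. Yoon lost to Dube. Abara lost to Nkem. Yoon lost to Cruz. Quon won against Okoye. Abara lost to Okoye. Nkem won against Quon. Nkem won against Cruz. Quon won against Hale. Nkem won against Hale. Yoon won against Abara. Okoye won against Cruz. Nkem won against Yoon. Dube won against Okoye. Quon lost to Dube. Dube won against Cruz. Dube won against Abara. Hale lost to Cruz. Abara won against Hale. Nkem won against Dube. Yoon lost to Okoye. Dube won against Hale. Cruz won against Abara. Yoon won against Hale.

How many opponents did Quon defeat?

5

Quon's results: beat Cruz, Hale, Okoye, Yoon, Abara; lost to Nkem, Dube.
That is 5 wins.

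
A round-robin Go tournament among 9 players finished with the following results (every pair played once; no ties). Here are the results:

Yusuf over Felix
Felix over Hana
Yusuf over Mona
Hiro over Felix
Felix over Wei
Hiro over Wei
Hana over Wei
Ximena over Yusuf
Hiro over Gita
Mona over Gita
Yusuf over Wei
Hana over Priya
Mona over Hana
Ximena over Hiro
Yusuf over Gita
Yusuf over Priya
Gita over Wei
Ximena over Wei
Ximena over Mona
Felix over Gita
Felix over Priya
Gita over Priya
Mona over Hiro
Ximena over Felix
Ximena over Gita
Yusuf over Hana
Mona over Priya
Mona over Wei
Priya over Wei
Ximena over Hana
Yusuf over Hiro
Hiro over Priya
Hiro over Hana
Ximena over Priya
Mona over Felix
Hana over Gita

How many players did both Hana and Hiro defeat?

3

Hana beat: Gita, Wei, Priya.
Hiro beat: Gita, Wei, Hana, Priya, Felix.
Both beat: Gita, Wei, Priya — 3.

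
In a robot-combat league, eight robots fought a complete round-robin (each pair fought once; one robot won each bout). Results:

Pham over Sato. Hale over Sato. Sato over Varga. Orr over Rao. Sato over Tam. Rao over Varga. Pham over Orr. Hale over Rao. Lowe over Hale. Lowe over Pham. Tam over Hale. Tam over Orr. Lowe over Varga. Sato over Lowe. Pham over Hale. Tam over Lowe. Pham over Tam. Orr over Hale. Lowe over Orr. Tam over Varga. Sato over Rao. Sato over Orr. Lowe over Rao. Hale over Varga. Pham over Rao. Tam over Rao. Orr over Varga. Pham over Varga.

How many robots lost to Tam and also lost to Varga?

Tam beat: Orr, Lowe, Rao, Varga, Hale.
Varga beat: no one.
No one was beaten by both.

0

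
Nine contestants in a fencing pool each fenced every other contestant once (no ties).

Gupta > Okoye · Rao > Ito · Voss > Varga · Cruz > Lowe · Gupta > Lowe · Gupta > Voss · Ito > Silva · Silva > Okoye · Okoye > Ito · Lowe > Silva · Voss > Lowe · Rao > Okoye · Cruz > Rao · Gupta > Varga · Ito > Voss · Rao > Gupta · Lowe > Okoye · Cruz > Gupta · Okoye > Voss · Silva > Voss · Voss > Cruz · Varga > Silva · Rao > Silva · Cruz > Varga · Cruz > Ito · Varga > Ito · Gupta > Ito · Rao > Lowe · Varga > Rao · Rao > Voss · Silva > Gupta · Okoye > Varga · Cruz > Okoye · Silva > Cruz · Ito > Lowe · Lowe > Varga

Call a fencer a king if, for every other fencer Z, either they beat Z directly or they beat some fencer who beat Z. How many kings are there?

Varga reaches everyone (king).
Okoye cannot reach Gupta in two steps.
Silva reaches everyone (king).
Gupta reaches everyone (king).
Rao reaches everyone (king).
Ito cannot reach Rao in two steps.
Cruz reaches everyone (king).
Voss reaches everyone (king).
Lowe reaches everyone (king).
Kings: Varga, Silva, Gupta, Rao, Cruz, Voss, Lowe — 7.

7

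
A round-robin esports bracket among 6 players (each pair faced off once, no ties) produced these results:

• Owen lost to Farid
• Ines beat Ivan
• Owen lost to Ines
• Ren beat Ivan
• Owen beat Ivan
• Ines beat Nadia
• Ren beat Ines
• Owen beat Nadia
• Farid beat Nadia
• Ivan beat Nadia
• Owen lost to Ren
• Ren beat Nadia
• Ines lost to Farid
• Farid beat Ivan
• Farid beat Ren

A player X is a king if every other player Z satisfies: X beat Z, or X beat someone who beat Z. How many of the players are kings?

1

Ivan cannot reach Ren, Farid, Owen, Ines in two steps.
Ren cannot reach Farid in two steps.
Farid reaches everyone (king).
Owen cannot reach Ren, Farid, Ines in two steps.
Nadia cannot reach Ivan, Ren, Farid, Owen, Ines in two steps.
Ines cannot reach Ren, Farid in two steps.
Kings: Farid — 1.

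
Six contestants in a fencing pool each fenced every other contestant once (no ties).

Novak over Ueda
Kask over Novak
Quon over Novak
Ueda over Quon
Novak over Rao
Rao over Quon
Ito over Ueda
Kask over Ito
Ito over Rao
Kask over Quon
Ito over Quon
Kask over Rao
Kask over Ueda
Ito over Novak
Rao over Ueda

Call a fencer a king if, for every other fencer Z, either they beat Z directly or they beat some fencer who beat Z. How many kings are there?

Ito cannot reach Kask in two steps.
Rao cannot reach Ito, Kask in two steps.
Novak cannot reach Ito, Kask in two steps.
Quon cannot reach Ito, Kask in two steps.
Kask reaches everyone (king).
Ueda cannot reach Ito, Rao, Kask in two steps.
Kings: Kask — 1.

1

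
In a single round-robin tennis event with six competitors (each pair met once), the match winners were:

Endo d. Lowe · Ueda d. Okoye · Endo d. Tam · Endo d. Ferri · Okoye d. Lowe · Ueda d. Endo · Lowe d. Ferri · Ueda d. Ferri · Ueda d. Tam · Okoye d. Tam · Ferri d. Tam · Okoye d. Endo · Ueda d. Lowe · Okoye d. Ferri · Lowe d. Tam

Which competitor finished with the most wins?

Win totals: Okoye 4, Lowe 2, Tam 0, Ferri 1, Endo 3, Ueda 5.
Ueda leads with 5 wins (next highest: 4).

Ueda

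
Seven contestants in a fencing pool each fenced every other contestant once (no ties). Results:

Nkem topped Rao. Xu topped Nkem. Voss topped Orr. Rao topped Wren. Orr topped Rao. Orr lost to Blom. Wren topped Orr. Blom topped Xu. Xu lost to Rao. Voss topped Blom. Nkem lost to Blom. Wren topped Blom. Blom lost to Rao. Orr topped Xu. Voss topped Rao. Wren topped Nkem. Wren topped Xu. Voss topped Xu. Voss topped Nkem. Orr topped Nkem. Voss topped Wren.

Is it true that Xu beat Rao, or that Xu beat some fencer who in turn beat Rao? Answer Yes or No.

Yes

Xu did not beat Rao directly.
Xu beat Nkem. Of those, Nkem beat Rao.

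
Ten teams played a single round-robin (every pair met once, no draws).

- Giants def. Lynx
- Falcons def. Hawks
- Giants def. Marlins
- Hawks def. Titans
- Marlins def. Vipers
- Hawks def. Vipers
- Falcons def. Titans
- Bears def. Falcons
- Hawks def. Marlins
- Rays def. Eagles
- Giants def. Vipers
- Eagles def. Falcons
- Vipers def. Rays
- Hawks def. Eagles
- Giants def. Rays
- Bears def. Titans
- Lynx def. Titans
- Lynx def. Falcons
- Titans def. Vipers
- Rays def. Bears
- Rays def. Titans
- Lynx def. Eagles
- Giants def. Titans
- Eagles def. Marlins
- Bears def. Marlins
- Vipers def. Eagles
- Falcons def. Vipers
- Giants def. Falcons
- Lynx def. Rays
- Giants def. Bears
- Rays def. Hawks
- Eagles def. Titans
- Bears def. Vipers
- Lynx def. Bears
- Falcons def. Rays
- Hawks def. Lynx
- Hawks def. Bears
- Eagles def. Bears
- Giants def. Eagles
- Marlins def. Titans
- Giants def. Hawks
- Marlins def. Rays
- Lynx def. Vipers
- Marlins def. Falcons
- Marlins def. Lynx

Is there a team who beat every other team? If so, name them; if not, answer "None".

Giants

Giants has 9 wins out of 9 opponents — a perfect record.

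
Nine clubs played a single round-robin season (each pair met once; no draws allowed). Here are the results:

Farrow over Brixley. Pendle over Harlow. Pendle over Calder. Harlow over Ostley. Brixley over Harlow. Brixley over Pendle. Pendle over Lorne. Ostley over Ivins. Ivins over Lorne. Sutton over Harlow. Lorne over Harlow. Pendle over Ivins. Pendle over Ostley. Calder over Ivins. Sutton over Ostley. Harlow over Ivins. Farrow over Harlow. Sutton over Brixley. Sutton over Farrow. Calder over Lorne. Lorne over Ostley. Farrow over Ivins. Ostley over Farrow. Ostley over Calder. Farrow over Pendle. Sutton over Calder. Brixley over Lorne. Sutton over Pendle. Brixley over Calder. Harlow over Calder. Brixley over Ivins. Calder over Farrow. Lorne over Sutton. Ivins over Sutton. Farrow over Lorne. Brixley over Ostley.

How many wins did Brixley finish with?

6

Brixley's results: beat Ivins, Ostley, Pendle, Lorne, Harlow, Calder; lost to Sutton, Farrow.
That is 6 wins.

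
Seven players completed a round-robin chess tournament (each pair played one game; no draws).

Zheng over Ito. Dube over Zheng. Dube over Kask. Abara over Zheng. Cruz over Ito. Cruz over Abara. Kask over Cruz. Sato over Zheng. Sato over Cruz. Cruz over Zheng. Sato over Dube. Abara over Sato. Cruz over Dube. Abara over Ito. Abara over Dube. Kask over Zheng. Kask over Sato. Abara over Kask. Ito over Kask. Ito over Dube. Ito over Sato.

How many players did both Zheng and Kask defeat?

Zheng beat: Ito.
Kask beat: Sato, Zheng, Cruz.
No one was beaten by both.

0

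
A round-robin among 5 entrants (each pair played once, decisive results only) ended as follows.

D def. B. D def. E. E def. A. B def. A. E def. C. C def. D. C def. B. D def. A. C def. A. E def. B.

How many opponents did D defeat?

3

D's results: beat A, B, E; lost to C.
That is 3 wins.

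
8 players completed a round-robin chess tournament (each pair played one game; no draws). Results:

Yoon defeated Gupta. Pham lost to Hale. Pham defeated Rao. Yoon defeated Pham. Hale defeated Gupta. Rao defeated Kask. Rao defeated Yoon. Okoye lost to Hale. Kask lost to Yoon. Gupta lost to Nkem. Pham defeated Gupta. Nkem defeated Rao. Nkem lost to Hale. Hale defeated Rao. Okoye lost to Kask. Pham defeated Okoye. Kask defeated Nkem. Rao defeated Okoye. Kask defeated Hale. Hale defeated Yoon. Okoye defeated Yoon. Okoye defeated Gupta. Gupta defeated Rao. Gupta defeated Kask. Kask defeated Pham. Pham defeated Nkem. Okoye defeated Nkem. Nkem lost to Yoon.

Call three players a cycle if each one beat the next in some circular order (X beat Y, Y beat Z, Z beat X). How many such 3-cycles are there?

15

Win totals: Rao 3, Hale 6, Pham 4, Nkem 2, Okoye 3, Yoon 4, Kask 4, Gupta 2.
A player with w wins dominates both others in C(w,2) triples; summing gives 3 + 15 + 6 + 1 + 3 + 6 + 6 + 1 = 41 transitive triples.
Total triples C(8,3) = 56, so cyclic triples = 56 − 41 = 15.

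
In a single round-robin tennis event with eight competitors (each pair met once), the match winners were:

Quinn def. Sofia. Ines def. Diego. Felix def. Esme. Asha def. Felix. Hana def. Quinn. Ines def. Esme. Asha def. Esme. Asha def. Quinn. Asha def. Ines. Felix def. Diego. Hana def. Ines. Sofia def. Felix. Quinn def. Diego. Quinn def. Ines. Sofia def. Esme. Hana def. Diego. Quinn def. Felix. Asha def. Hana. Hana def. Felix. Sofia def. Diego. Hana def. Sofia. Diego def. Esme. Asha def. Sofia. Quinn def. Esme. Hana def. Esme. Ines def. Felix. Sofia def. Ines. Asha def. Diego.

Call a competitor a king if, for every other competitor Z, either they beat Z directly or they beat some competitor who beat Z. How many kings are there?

Esme cannot reach Sofia, Diego, Felix, Hana, Quinn, Asha, Ines in two steps.
Sofia cannot reach Hana, Quinn, Asha in two steps.
Diego cannot reach Sofia, Felix, Hana, Quinn, Asha, Ines in two steps.
Felix cannot reach Sofia, Hana, Quinn, Asha, Ines in two steps.
Hana cannot reach Asha in two steps.
Quinn cannot reach Hana, Asha in two steps.
Asha reaches everyone (king).
Ines cannot reach Sofia, Hana, Quinn, Asha in two steps.
Kings: Asha — 1.

1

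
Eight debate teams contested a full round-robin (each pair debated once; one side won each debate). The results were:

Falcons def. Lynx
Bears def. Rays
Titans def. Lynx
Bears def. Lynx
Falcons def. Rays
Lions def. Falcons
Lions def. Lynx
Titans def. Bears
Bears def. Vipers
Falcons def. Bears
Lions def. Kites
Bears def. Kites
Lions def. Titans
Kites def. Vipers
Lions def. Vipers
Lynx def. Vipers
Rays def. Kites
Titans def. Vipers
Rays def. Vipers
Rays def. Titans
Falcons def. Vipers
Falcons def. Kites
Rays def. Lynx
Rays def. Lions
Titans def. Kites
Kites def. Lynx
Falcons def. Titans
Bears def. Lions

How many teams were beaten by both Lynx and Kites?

1

Lynx beat: Vipers.
Kites beat: Vipers, Lynx.
Both beat: Vipers — 1.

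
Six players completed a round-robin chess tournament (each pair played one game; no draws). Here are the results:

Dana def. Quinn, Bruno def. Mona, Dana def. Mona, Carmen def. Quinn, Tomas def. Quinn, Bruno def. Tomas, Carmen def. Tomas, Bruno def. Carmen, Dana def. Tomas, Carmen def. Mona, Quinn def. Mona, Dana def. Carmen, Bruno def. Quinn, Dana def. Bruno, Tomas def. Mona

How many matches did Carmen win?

Carmen's results: beat Mona, Quinn, Tomas; lost to Bruno, Dana.
That is 3 wins.

3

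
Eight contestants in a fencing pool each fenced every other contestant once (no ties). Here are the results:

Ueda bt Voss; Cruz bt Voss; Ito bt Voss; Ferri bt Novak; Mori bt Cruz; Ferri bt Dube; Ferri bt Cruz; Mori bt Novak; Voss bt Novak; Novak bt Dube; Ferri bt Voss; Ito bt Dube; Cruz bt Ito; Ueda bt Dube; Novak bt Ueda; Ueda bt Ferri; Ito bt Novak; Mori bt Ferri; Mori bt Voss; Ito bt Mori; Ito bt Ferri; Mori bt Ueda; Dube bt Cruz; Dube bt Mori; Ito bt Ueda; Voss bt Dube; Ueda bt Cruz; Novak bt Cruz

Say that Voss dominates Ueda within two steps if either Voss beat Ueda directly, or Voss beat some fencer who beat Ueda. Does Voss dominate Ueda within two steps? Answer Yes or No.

Voss did not beat Ueda directly.
Voss beat Dube, Novak. Of those, Novak beat Ueda.

Yes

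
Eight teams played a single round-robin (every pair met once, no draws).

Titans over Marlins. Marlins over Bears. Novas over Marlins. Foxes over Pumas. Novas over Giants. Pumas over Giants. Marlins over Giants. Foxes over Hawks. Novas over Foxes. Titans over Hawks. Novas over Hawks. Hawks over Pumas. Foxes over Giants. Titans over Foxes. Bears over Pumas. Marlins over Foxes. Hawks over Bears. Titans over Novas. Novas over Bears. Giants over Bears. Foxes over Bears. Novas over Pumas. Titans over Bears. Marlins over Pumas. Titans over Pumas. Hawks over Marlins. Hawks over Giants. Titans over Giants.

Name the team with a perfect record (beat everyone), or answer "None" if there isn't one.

Titans

Titans has 7 wins out of 7 opponents — a perfect record.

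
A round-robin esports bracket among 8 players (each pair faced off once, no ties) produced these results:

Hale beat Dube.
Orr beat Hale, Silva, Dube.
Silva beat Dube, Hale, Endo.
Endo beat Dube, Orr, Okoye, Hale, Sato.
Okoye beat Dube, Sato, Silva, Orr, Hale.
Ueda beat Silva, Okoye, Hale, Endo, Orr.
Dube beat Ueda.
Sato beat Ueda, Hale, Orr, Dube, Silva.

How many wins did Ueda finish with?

5

Ueda's results: beat Okoye, Orr, Silva, Hale, Endo; lost to Dube, Sato.
That is 5 wins.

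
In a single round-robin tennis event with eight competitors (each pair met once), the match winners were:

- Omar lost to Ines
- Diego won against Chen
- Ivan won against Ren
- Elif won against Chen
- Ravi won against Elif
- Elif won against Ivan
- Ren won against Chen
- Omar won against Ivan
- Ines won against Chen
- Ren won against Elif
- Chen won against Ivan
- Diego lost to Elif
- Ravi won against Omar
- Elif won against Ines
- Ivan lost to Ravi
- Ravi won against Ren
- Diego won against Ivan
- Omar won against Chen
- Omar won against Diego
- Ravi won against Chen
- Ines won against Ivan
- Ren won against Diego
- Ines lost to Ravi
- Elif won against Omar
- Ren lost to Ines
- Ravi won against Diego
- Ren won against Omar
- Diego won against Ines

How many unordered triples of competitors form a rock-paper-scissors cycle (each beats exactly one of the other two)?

Win totals: Chen 1, Omar 3, Ravi 7, Elif 5, Ren 4, Ivan 1, Ines 4, Diego 3.
A competitor with w wins dominates both others in C(w,2) triples; summing gives 0 + 3 + 21 + 10 + 6 + 0 + 6 + 3 = 49 transitive triples.
Total triples C(8,3) = 56, so cyclic triples = 56 − 49 = 7.

7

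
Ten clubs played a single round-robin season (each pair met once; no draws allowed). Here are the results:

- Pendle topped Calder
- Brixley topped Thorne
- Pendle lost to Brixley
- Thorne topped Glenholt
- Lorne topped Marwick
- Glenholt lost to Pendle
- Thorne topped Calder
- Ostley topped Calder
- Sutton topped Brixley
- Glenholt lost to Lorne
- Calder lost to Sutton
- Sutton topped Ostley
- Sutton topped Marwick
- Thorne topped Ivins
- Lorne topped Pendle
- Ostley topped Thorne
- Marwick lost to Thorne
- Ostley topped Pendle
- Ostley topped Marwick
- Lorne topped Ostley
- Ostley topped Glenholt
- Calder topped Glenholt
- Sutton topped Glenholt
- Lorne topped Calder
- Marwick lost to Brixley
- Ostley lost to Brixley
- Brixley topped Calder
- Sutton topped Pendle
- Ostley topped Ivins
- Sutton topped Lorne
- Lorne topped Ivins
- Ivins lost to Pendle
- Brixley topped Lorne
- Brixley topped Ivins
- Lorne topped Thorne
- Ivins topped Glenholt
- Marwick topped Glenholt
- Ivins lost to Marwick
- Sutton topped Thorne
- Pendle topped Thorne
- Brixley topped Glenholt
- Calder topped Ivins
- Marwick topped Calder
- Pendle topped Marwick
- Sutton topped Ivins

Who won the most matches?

Win totals: Lorne 7, Ivins 1, Thorne 4, Sutton 9, Ostley 6, Pendle 5, Glenholt 0, Marwick 3, Calder 2, Brixley 8.
Sutton leads with 9 wins (next highest: 8).

Sutton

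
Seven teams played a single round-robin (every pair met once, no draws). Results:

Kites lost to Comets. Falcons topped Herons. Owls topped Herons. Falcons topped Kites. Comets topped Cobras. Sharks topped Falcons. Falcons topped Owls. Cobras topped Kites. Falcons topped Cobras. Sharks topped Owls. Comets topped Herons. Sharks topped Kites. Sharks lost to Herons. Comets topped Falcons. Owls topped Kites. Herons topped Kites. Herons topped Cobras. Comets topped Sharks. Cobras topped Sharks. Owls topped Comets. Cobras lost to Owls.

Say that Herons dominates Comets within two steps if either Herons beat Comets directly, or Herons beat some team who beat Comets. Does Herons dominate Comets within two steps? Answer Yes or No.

Herons did not beat Comets directly.
Herons beat Kites, Sharks, Cobras, but each of them lost to Comets. No two-step path.

No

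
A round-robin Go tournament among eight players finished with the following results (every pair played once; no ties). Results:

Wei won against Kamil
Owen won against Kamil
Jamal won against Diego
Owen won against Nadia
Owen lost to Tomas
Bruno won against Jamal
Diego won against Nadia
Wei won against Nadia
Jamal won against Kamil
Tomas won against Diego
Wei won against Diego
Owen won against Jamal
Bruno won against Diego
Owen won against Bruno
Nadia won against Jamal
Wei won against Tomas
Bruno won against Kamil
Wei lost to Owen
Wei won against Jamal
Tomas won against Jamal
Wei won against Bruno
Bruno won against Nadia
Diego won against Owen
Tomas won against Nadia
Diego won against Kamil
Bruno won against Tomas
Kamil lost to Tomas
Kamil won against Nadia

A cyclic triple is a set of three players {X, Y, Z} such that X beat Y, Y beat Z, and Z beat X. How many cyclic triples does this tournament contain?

Win totals: Tomas 5, Jamal 2, Diego 3, Owen 5, Nadia 1, Bruno 5, Wei 6, Kamil 1.
A player with w wins dominates both others in C(w,2) triples; summing gives 10 + 1 + 3 + 10 + 0 + 10 + 15 + 0 = 49 transitive triples.
Total triples C(8,3) = 56, so cyclic triples = 56 − 49 = 7.

7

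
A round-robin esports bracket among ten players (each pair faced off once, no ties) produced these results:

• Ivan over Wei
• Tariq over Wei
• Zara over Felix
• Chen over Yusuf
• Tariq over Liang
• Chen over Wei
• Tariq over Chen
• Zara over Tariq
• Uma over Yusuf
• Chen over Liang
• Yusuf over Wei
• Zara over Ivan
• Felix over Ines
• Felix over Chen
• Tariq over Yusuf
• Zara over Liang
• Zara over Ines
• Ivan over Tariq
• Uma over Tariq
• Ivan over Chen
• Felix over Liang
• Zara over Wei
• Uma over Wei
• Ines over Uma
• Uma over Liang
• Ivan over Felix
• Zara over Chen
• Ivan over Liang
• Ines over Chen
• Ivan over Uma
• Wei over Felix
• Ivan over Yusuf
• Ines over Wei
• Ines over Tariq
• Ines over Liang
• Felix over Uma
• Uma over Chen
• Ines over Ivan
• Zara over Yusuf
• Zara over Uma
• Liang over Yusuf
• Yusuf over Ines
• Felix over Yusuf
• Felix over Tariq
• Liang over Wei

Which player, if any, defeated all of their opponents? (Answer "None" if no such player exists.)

Zara has 9 wins out of 9 opponents — a perfect record.

Zara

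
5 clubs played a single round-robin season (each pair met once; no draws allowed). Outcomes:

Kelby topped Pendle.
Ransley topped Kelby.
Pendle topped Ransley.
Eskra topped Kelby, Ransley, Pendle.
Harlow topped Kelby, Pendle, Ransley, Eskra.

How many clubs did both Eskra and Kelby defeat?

Eskra beat: Pendle, Kelby, Ransley.
Kelby beat: Pendle.
Both beat: Pendle — 1.

1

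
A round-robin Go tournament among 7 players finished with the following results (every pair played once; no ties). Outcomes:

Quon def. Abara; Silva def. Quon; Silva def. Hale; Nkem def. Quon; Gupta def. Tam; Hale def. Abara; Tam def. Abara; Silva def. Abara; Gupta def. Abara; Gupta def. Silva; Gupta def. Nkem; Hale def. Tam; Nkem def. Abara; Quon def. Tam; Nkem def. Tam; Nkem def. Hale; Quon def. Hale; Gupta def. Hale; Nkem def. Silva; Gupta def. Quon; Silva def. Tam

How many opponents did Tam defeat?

1

Tam's results: beat Abara; lost to Nkem, Gupta, Hale, Silva, Quon.
That is 1 win.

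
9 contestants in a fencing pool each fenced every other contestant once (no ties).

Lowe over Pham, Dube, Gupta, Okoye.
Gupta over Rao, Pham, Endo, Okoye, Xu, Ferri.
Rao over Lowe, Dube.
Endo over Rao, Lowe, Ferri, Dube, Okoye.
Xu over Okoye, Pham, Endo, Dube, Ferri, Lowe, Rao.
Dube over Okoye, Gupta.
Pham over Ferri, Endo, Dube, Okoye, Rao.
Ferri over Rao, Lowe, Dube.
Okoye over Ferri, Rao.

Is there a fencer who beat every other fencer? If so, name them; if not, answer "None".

Highest win total is Xu with 7 (out of 8 possible).
Xu lost to Gupta, so no fencer went undefeated.

None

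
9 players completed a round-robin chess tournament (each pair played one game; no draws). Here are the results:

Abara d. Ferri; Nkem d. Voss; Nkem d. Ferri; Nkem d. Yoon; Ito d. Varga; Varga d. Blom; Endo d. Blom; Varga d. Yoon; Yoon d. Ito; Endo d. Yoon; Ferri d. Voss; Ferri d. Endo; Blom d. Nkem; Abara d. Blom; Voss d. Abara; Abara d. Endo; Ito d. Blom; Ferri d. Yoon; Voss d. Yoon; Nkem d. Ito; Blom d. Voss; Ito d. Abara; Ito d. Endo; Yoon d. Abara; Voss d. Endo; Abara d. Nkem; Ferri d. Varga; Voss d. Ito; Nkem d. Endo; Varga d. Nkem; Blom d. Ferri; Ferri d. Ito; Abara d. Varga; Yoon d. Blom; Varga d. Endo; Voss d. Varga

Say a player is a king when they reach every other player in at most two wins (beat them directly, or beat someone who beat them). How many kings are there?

Ito reaches everyone (king).
Blom reaches everyone (king).
Nkem reaches everyone (king).
Ferri reaches everyone (king).
Abara reaches everyone (king).
Varga reaches everyone (king).
Endo cannot reach Varga in two steps.
Voss reaches everyone (king).
Yoon reaches everyone (king).
Kings: Ito, Blom, Nkem, Ferri, Abara, Varga, Voss, Yoon — 8.

8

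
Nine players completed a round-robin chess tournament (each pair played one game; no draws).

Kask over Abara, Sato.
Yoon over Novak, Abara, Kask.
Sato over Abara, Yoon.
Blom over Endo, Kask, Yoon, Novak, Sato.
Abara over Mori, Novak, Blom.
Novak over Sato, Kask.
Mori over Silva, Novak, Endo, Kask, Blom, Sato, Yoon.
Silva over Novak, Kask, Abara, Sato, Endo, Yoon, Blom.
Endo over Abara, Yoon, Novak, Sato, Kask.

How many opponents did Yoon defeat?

3

Yoon's results: beat Kask, Novak, Abara; lost to Mori, Blom, Sato, Endo, Silva.
That is 3 wins.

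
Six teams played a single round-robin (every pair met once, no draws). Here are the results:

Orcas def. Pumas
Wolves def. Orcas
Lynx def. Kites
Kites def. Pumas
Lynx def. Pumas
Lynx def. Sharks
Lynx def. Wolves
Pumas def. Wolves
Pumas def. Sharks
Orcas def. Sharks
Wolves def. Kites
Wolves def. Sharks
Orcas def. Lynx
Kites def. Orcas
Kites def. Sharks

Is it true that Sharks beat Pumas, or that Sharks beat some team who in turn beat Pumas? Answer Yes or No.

Sharks did not beat Pumas directly.
Sharks beat no one, so there is no intermediate team.

No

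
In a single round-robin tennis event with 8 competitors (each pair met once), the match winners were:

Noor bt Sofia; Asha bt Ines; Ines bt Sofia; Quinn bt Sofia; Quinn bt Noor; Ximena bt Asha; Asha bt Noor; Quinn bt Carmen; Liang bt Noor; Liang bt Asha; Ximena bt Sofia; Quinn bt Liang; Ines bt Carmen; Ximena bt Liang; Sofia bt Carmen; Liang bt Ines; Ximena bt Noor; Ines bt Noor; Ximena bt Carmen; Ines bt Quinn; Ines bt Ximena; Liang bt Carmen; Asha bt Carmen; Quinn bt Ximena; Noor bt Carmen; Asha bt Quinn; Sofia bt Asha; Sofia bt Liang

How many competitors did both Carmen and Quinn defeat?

0

Carmen beat: no one.
Quinn beat: Ximena, Noor, Liang, Sofia, Carmen.
No one was beaten by both.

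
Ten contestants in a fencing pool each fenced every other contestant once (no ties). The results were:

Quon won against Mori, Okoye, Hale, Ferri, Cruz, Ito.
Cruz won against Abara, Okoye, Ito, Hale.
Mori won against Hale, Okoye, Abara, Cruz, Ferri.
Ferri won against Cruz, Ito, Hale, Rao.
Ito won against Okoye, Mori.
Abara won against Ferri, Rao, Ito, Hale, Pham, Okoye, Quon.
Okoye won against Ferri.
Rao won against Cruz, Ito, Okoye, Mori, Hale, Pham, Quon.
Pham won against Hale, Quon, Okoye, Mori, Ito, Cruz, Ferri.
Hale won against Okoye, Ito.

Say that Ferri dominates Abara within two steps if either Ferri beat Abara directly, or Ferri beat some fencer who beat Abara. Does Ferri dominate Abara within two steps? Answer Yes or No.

Yes

Ferri did not beat Abara directly.
Ferri beat Hale, Cruz, Rao, Ito. Of those, Cruz beat Abara.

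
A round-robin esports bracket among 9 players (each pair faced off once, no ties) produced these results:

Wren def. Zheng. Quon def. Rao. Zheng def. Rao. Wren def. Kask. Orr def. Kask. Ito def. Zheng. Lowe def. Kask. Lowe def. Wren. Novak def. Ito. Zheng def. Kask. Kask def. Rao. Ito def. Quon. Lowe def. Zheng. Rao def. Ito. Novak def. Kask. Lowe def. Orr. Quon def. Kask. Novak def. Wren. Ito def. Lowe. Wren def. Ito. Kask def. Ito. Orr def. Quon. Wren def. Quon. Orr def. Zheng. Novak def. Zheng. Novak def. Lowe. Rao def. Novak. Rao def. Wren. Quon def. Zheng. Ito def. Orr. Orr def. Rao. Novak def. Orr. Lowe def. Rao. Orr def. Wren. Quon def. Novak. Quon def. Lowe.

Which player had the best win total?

Win totals: Novak 6, Lowe 5, Kask 2, Wren 4, Orr 5, Rao 3, Zheng 2, Quon 5, Ito 4.
Novak leads with 6 wins (next highest: 5).

Novak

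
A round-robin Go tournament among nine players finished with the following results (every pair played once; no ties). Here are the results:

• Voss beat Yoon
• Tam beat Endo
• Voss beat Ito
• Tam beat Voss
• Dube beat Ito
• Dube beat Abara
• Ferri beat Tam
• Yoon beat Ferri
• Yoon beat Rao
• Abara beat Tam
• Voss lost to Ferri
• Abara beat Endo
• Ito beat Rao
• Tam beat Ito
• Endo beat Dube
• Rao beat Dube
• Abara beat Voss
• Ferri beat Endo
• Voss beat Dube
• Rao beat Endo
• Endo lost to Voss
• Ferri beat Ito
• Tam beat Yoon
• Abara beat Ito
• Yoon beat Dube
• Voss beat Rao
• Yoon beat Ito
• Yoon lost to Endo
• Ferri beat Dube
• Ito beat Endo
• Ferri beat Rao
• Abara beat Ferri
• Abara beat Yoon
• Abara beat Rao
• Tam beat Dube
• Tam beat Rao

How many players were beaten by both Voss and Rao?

Voss beat: Yoon, Rao, Ito, Endo, Dube.
Rao beat: Endo, Dube.
Both beat: Endo, Dube — 2.

2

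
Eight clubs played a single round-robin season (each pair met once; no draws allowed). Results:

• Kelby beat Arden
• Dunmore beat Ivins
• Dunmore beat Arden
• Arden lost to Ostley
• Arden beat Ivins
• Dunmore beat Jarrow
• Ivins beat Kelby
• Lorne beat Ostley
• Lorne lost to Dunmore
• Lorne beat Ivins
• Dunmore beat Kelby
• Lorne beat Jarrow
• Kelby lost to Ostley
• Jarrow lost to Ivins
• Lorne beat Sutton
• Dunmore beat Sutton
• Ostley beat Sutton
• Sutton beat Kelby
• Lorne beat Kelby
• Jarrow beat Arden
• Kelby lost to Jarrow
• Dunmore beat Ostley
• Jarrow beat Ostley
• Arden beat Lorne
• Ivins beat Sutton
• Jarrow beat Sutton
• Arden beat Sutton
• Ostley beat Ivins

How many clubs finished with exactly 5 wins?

1

Win totals: Jarrow 4, Ivins 3, Sutton 1, Arden 3, Ostley 4, Dunmore 7, Lorne 5, Kelby 1.
Exactly 5: Lorne — 1 club.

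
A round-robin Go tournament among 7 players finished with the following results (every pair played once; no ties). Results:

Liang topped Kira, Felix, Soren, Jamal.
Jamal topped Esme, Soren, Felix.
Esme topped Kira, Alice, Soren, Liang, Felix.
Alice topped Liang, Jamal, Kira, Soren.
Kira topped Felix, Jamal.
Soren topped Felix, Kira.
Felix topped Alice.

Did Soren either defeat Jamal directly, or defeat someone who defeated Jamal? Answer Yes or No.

Yes

Soren did not beat Jamal directly.
Soren beat Kira, Felix. Of those, Kira beat Jamal.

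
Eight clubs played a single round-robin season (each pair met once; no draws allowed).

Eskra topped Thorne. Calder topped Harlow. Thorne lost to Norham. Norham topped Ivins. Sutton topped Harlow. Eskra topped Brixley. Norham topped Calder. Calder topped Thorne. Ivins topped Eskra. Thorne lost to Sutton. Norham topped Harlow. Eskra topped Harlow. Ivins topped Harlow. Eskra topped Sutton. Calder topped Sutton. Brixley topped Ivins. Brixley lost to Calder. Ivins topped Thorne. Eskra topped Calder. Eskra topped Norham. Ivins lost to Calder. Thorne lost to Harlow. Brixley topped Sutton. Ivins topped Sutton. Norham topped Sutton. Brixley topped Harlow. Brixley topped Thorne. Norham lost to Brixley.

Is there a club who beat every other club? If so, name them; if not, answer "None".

None

Highest win total is Eskra with 6 (out of 7 possible).
Eskra lost to Ivins, so no club went undefeated.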